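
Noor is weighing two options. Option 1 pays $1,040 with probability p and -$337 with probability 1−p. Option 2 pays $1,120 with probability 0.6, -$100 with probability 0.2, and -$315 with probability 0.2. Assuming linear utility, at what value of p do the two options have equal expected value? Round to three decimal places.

EV(Option 2) = 0.6 × 1120 + 0.2 × (-100) + 0.2 × (-315) = 672 − 20 − 63 = 589
p·1040 + (1−p)·(-337) = 589
1377p − 337 = 589
p = (589 + 337) / 1377

p = 0.672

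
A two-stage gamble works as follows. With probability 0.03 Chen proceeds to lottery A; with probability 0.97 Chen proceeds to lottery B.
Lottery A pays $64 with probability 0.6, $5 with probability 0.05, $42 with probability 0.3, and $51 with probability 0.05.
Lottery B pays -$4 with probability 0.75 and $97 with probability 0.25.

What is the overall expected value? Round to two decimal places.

$22.23

EV(A) = 0.6 × 64 + 0.05 × 5 + 0.3 × 42 + 0.05 × 51 = 38.4 + 0.25 + 12.6 + 2.55 = 53.8
EV(B) = 0.75 × (-4) + 0.25 × 97 = -3 + 24.25 = 21.25
Overall = 0.03 × 53.8 + 0.97 × 21.25 = 1.614 + 20.6125 = 22.2265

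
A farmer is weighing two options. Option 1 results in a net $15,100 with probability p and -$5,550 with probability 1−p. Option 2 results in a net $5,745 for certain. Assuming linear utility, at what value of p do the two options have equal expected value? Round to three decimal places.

p = 0.547

p·15100 + (1−p)·(-5550) = 5745
20650p − 5550 = 5745
p = (5745 + 5550) / 20650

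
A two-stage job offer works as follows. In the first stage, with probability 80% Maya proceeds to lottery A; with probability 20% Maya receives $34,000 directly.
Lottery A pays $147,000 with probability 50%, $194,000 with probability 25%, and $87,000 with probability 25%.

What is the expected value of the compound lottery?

EV(A) = 0.5 × 147000 + 0.25 × 194000 + 0.25 × 87000 = 73500 + 48500 + 21750 = 143750
Branch B: 34000 (certain)
Overall = 0.8 × 143750 + 0.2 × 34000 = 115000 + 6800 = 121800

$121,800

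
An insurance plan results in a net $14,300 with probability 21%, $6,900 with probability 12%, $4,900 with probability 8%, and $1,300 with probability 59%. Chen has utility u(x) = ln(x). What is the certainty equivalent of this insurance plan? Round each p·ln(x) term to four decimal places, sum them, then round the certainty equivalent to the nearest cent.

$2,922.52

E[u] = 0.21·ln(14300) + 0.12·ln(6900) + 0.08·ln(4900) + 0.59·ln(1300) = 2.0093 + 1.0607 + 0.6798 + 4.2304 = 7.9802
CE = e^7.9802 ≈ 2922.52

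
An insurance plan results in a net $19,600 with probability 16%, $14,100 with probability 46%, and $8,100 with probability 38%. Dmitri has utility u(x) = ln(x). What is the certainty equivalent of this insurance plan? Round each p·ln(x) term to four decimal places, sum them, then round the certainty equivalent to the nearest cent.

$12,040.12

E[u] = 0.16·ln(19600) + 0.46·ln(14100) + 0.38·ln(8100) = 1.5813 + 4.3948 + 3.4199 = 9.3960
CE = e^9.3960 ≈ 12040.12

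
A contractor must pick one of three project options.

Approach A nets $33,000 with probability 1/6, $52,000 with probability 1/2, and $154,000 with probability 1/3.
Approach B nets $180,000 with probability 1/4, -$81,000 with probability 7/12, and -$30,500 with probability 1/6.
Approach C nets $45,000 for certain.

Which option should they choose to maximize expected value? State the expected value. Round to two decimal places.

Approach A ($82,833.33)

Approach A = 1/6 × 33000 + 1/2 × 52000 + 1/3 × 154000 = 5500 + 26000 + 51333.3333 = 82833.3333
Approach B = 1/4 × 180000 + 7/12 × (-81000) + 1/6 × (-30500) = 45000 − 47250 − 5083.3333 = -7333.3333
Approach C: 45000 (certain)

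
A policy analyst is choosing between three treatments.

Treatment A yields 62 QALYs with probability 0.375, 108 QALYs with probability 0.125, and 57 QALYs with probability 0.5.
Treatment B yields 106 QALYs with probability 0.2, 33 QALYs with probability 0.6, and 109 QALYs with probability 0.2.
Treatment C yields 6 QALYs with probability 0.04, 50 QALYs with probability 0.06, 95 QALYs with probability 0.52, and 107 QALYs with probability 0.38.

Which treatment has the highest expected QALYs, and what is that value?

Treatment C (93.3 QALYs)

Treatment A = 0.375 × 62 + 0.125 × 108 + 0.5 × 57 = 23.25 + 13.5 + 28.5 = 65.25
Treatment B = 0.2 × 106 + 0.6 × 33 + 0.2 × 109 = 21.2 + 19.8 + 21.8 = 62.8
Treatment C = 0.04 × 6 + 0.06 × 50 + 0.52 × 95 + 0.38 × 107 = 0.24 + 3 + 49.4 + 40.66 = 93.3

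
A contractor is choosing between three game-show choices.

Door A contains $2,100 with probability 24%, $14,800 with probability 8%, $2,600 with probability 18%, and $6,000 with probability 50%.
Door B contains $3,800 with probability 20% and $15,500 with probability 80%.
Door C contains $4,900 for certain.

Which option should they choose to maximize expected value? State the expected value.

Door A = 0.24 × 2100 + 0.08 × 14800 + 0.18 × 2600 + 0.5 × 6000 = 504 + 1184 + 468 + 3000 = 5156
Door B = 0.2 × 3800 + 0.8 × 15500 = 760 + 12400 = 13160
Door C: 4900 (certain)

Door B ($13,160)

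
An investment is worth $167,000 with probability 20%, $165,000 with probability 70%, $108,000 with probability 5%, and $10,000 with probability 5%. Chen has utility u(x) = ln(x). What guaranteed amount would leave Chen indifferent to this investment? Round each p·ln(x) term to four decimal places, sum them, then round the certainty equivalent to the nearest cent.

$140,744.29

E[u] = 0.2·ln(167000) + 0.7·ln(165000) + 0.05·ln(108000) + 0.05·ln(10000) = 2.4051 + 8.4096 + 0.5795 + 0.4605 = 11.8547
CE = e^11.8547 ≈ 140744.29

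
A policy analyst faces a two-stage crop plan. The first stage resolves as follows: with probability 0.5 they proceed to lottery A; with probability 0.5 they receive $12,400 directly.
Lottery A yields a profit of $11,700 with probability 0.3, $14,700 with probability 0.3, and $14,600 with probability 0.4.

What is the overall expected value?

EV(A) = 0.3 × 11700 + 0.3 × 14700 + 0.4 × 14600 = 3510 + 4410 + 5840 = 13760
Branch B: 12400 (certain)
Overall = 0.5 × 13760 + 0.5 × 12400 = 6880 + 6200 = 13080

$13,080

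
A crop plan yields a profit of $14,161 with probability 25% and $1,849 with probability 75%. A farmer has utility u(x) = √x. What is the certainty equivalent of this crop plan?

E[u] = 0.25·√14161 + 0.75·√1849 = 0.25·119 + 0.75·43 = 62
CE = (62)² = 3844

$3,844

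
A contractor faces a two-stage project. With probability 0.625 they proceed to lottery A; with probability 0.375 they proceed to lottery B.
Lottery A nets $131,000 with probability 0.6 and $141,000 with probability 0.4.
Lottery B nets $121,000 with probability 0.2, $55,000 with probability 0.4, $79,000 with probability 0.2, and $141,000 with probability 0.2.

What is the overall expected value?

$118,200

EV(A) = 0.6 × 131000 + 0.4 × 141000 = 78600 + 56400 = 135000
EV(B) = 0.2 × 121000 + 0.4 × 55000 + 0.2 × 79000 + 0.2 × 141000 = 24200 + 22000 + 15800 + 28200 = 90200
Overall = 0.625 × 135000 + 0.375 × 90200 = 84375 + 33825 = 118200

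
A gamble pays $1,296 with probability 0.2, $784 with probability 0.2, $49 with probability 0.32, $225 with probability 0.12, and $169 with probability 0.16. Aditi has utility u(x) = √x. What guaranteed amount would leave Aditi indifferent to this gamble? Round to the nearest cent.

$357.97

E[u] = 0.2·√1296 + 0.2·√784 + 0.32·√49 + 0.12·√225 + 0.16·√169 = 0.2·36 + 0.2·28 + 0.32·7 + 0.12·15 + 0.16·13 = 18.92
CE = (18.92)² = 357.9664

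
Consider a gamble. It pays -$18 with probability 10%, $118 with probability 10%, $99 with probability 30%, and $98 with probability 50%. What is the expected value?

$88.70

EV = 0.1 × (-18) + 0.1 × 118 + 0.3 × 99 + 0.5 × 98 = -1.8 + 11.8 + 29.7 + 49 = 88.7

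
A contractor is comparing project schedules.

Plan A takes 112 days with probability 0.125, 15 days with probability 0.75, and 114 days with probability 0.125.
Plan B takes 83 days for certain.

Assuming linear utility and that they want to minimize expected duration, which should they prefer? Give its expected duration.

Plan A = 0.125 × 112 + 0.75 × 15 + 0.125 × 114 = 14 + 11.25 + 14.25 = 39.5
Plan B: 83 (certain)

Plan A (39.5 days)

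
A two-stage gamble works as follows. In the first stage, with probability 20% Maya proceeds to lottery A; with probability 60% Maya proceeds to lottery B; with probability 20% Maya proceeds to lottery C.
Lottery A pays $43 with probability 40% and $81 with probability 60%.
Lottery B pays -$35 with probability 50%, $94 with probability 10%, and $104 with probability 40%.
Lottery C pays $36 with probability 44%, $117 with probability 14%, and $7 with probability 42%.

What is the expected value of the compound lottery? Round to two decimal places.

EV(A) = 0.4 × 43 + 0.6 × 81 = 17.2 + 48.6 = 65.8
EV(B) = 0.5 × (-35) + 0.1 × 94 + 0.4 × 104 = -17.5 + 9.4 + 41.6 = 33.5
EV(C) = 0.44 × 36 + 0.14 × 117 + 0.42 × 7 = 15.84 + 16.38 + 2.94 = 35.16
Overall = 0.2 × 65.8 + 0.6 × 33.5 + 0.2 × 35.16 = 13.16 + 20.1 + 7.032 = 40.292

$40.29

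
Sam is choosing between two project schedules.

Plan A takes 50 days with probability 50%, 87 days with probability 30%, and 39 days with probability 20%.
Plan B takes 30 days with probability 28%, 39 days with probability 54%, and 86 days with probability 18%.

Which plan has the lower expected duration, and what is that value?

Plan B (44.94 days)

Plan A = 0.5 × 50 + 0.3 × 87 + 0.2 × 39 = 25 + 26.1 + 7.8 = 58.9
Plan B = 0.28 × 30 + 0.54 × 39 + 0.18 × 86 = 8.4 + 21.06 + 15.48 = 44.94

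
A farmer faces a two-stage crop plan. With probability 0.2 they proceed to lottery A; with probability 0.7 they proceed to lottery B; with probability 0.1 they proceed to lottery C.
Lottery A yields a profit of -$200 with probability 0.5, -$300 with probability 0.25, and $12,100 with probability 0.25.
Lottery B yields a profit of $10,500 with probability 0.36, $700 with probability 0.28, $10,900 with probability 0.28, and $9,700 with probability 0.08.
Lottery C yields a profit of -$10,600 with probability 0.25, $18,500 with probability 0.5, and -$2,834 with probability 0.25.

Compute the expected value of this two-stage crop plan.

EV(A) = 0.5 × (-200) + 0.25 × (-300) + 0.25 × 12100 = -100 − 75 + 3025 = 2850
EV(B) = 0.36 × 10500 + 0.28 × 700 + 0.28 × 10900 + 0.08 × 9700 = 3780 + 196 + 3052 + 776 = 7804
EV(C) = 0.25 × (-10600) + 0.5 × 18500 + 0.25 × (-2834) = -2650 + 9250 − 708.5 = 5891.5
Overall = 0.2 × 2850 + 0.7 × 7804 + 0.1 × 5891.5 = 570 + 5462.8 + 589.15 = 6621.95

$6,621.95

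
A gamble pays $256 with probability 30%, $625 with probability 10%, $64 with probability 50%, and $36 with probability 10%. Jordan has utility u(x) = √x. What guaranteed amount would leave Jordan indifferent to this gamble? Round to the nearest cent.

$141.61

E[u] = 0.3·√256 + 0.1·√625 + 0.5·√64 + 0.1·√36 = 0.3·16 + 0.1·25 + 0.5·8 + 0.1·6 = 11.9
CE = (11.9)² = 141.61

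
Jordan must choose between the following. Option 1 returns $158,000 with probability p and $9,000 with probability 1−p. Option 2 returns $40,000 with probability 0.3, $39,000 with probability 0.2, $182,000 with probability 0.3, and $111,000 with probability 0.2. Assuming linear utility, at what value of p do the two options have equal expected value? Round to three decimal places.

EV(Option 2) = 0.3 × 40000 + 0.2 × 39000 + 0.3 × 182000 + 0.2 × 111000 = 12000 + 7800 + 54600 + 22200 = 96600
p·158000 + (1−p)·9000 = 96600
149000p + 9000 = 96600
p = (96600 − 9000) / 149000

p = 0.588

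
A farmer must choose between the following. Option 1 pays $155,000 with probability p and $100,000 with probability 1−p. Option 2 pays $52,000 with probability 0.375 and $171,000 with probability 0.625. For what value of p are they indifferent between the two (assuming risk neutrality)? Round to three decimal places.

EV(Option 2) = 0.375 × 52000 + 0.625 × 171000 = 19500 + 106875 = 126375
p·155000 + (1−p)·100000 = 126375
55000p + 100000 = 126375
p = (126375 − 100000) / 55000

p = 0.480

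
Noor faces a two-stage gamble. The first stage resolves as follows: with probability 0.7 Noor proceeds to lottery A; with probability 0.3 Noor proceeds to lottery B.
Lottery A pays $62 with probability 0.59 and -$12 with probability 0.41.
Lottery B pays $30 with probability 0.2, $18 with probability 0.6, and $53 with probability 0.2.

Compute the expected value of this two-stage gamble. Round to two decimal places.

$30.38

EV(A) = 0.59 × 62 + 0.41 × (-12) = 36.58 − 4.92 = 31.66
EV(B) = 0.2 × 30 + 0.6 × 18 + 0.2 × 53 = 6 + 10.8 + 10.6 = 27.4
Overall = 0.7 × 31.66 + 0.3 × 27.4 = 22.162 + 8.22 = 30.382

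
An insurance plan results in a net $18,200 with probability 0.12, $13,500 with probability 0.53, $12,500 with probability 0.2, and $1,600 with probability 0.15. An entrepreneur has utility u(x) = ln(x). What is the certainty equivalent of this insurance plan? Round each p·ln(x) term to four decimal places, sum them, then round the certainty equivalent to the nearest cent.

E[u] = 0.12·ln(18200) + 0.53·ln(13500) + 0.2·ln(12500) + 0.15·ln(1600) = 1.1771 + 5.0405 + 1.8867 + 1.1067 = 9.2110
CE = e^9.2110 ≈ 10006.60

$10,006.60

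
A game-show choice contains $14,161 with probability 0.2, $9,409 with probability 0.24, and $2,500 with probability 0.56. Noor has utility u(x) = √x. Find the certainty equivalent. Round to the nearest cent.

E[u] = 0.2·√14161 + 0.24·√9409 + 0.56·√2500 = 0.2·119 + 0.24·97 + 0.56·50 = 75.08
CE = (75.08)² = 5637.0064

$5,637.01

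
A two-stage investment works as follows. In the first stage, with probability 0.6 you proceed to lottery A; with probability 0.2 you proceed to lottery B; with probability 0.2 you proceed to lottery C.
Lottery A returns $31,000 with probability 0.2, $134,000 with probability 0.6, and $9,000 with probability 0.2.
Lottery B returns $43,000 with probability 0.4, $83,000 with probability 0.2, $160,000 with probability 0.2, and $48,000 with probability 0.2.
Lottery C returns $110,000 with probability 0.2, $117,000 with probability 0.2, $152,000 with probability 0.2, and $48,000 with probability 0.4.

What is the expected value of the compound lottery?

$87,120

EV(A) = 0.2 × 31000 + 0.6 × 134000 + 0.2 × 9000 = 6200 + 80400 + 1800 = 88400
EV(B) = 0.4 × 43000 + 0.2 × 83000 + 0.2 × 160000 + 0.2 × 48000 = 17200 + 16600 + 32000 + 9600 = 75400
EV(C) = 0.2 × 110000 + 0.2 × 117000 + 0.2 × 152000 + 0.4 × 48000 = 22000 + 23400 + 30400 + 19200 = 95000
Overall = 0.6 × 88400 + 0.2 × 75400 + 0.2 × 95000 = 53040 + 15080 + 19000 = 87120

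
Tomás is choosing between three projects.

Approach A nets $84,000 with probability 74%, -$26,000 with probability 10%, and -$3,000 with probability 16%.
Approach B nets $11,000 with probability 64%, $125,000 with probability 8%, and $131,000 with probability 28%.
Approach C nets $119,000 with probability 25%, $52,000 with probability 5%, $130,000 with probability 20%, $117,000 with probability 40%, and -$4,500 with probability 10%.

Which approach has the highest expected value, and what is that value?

Approach A = 0.74 × 84000 + 0.1 × (-26000) + 0.16 × (-3000) = 62160 − 2600 − 480 = 59080
Approach B = 0.64 × 11000 + 0.08 × 125000 + 0.28 × 131000 = 7040 + 10000 + 36680 = 53720
Approach C = 0.25 × 119000 + 0.05 × 52000 + 0.2 × 130000 + 0.4 × 117000 + 0.1 × (-4500) = 29750 + 2600 + 26000 + 46800 − 450 = 104700

Approach C ($104,700)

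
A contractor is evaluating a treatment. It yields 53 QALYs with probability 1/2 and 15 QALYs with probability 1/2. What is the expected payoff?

EV = 1/2 × 53 + 1/2 × 15 = 26.5 + 7.5 = 34

34 QALYs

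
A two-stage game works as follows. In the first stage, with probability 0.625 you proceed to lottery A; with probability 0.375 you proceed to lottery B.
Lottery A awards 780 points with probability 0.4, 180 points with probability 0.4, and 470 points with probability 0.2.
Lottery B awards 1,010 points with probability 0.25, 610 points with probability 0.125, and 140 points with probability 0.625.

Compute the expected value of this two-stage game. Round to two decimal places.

EV(A) = 0.4 × 780 + 0.4 × 180 + 0.2 × 470 = 312 + 72 + 94 = 478
EV(B) = 0.25 × 1010 + 0.125 × 610 + 0.625 × 140 = 252.5 + 76.25 + 87.5 = 416.25
Overall = 0.625 × 478 + 0.375 × 416.25 = 298.75 + 156.09375 = 454.84375

454.84 points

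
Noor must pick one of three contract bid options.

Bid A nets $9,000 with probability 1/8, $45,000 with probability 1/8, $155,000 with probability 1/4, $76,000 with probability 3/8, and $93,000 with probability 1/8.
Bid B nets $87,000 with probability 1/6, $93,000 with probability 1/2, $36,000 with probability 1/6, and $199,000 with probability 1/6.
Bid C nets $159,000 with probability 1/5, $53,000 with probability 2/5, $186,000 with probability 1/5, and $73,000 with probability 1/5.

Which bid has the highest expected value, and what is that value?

Bid A = 1/8 × 9000 + 1/8 × 45000 + 1/4 × 155000 + 3/8 × 76000 + 1/8 × 93000 = 1125 + 5625 + 38750 + 28500 + 11625 = 85625
Bid B = 1/6 × 87000 + 1/2 × 93000 + 1/6 × 36000 + 1/6 × 199000 = 14500 + 46500 + 6000 + 33166.6667 = 100166.6667
Bid C = 1/5 × 159000 + 2/5 × 53000 + 1/5 × 186000 + 1/5 × 73000 = 31800 + 21200 + 37200 + 14600 = 104800

Bid C ($104,800)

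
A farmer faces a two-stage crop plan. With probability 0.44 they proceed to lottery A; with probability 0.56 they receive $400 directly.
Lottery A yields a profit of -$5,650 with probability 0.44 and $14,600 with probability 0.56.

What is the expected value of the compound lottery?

$2,727.60

EV(A) = 0.44 × (-5650) + 0.56 × 14600 = -2486 + 8176 = 5690
Branch B: 400 (certain)
Overall = 0.44 × 5690 + 0.56 × 400 = 2503.6 + 224 = 2727.6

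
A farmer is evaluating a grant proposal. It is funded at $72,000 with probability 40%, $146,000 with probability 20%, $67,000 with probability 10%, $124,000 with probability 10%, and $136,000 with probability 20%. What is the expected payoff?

$104,300

EV = 0.4 × 72000 + 0.2 × 146000 + 0.1 × 67000 + 0.1 × 124000 + 0.2 × 136000 = 28800 + 29200 + 6700 + 12400 + 27200 = 104300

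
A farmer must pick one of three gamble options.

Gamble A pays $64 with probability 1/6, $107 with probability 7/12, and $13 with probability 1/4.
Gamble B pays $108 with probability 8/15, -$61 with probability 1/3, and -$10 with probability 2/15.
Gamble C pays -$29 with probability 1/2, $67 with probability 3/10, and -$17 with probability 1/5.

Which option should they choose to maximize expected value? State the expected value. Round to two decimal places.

Gamble A = 1/6 × 64 + 7/12 × 107 + 1/4 × 13 = 10.6667 + 62.4167 + 3.25 = 76.3333
Gamble B = 8/15 × 108 + 1/3 × (-61) + 2/15 × (-10) = 57.6 − 20.3333 − 1.3333 = 35.9333
Gamble C = 1/2 × (-29) + 3/10 × 67 + 1/5 × (-17) = -14.5 + 20.1 − 3.4 = 2.2

Gamble A ($76.33)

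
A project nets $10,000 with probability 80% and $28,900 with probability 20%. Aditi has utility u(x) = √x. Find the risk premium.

E[u] = 0.8·√10000 + 0.2·√28900 = 0.8·100 + 0.2·170 = 114
CE = (114)² = 12996
Risk premium = EV − CE = 13780 − 12996 = 784

$784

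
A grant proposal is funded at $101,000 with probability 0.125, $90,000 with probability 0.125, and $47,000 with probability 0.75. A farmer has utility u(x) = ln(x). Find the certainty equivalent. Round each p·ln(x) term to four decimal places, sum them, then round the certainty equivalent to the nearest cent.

E[u] = 0.125·ln(101000) + 0.125·ln(90000) + 0.75·ln(47000) = 1.4404 + 1.4259 + 8.0684 = 10.9347
CE = e^10.9347 ≈ 56089.28

$56,089.28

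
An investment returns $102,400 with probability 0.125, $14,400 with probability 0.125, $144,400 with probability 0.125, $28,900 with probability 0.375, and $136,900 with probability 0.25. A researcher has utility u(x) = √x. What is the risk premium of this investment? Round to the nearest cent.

$10,760.94

E[u] = 0.125·√102400 + 0.125·√14400 + 0.125·√144400 + 0.375·√28900 + 0.25·√136900 = 0.125·320 + 0.125·120 + 0.125·380 + 0.375·170 + 0.25·370 = 258.75
CE = (258.75)² = 66951.5625
Risk premium = EV − CE = 77712.5 − 66951.5625 = 10760.9375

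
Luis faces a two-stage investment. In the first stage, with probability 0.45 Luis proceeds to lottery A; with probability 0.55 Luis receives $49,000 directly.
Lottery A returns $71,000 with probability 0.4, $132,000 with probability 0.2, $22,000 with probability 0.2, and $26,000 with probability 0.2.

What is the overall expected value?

EV(A) = 0.4 × 71000 + 0.2 × 132000 + 0.2 × 22000 + 0.2 × 26000 = 28400 + 26400 + 4400 + 5200 = 64400
Branch B: 49000 (certain)
Overall = 0.45 × 64400 + 0.55 × 49000 = 28980 + 26950 = 55930

$55,930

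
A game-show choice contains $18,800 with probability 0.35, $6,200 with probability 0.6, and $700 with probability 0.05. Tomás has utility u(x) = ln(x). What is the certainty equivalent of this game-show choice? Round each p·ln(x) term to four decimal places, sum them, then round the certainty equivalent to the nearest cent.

E[u] = 0.35·ln(18800) + 0.6·ln(6200) + 0.05·ln(700) = 3.4446 + 5.2394 + 0.3276 = 9.0116
CE = e^9.0116 ≈ 8197.63

$8,197.63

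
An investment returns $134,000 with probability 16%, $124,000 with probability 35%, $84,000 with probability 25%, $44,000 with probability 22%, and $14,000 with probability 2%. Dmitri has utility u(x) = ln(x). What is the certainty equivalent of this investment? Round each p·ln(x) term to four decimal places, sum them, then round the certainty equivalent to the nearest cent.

E[u] = 0.16·ln(134000) + 0.35·ln(124000) + 0.25·ln(84000) + 0.22·ln(44000) + 0.02·ln(14000) = 1.8889 + 4.1048 + 2.8346 + 2.3522 + 0.1909 = 11.3714
CE = e^11.3714 ≈ 86803.31

$86,803.31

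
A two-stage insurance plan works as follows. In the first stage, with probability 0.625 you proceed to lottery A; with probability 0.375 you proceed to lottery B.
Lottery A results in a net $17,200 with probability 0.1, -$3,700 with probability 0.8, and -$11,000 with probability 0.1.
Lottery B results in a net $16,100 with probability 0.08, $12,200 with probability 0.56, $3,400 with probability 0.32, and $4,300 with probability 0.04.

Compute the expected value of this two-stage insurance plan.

EV(A) = 0.1 × 17200 + 0.8 × (-3700) + 0.1 × (-11000) = 1720 − 2960 − 1100 = -2340
EV(B) = 0.08 × 16100 + 0.56 × 12200 + 0.32 × 3400 + 0.04 × 4300 = 1288 + 6832 + 1088 + 172 = 9380
Overall = 0.625 × (-2340) + 0.375 × 9380 = -1462.5 + 3517.5 = 2055

$2,055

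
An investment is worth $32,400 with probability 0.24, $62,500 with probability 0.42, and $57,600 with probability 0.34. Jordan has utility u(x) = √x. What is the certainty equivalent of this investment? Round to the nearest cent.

$52,808.04

E[u] = 0.24·√32400 + 0.42·√62500 + 0.34·√57600 = 0.24·180 + 0.42·250 + 0.34·240 = 229.8
CE = (229.8)² = 52808.04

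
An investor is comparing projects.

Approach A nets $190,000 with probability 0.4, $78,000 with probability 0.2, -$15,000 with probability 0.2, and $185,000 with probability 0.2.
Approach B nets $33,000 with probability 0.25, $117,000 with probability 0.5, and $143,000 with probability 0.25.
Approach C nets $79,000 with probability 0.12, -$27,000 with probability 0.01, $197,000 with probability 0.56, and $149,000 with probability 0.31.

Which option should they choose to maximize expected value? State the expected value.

Approach C ($165,720)

Approach A = 0.4 × 190000 + 0.2 × 78000 + 0.2 × (-15000) + 0.2 × 185000 = 76000 + 15600 − 3000 + 37000 = 125600
Approach B = 0.25 × 33000 + 0.5 × 117000 + 0.25 × 143000 = 8250 + 58500 + 35750 = 102500
Approach C = 0.12 × 79000 + 0.01 × (-27000) + 0.56 × 197000 + 0.31 × 149000 = 9480 − 270 + 110320 + 46190 = 165720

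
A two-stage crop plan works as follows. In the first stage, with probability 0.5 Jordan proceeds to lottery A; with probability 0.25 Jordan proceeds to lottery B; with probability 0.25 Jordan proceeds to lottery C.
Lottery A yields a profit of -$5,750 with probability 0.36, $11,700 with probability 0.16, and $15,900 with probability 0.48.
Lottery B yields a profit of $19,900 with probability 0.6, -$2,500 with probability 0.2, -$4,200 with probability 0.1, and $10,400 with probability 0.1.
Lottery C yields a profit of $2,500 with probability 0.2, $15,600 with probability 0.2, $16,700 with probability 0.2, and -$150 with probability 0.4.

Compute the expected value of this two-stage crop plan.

EV(A) = 0.36 × (-5750) + 0.16 × 11700 + 0.48 × 15900 = -2070 + 1872 + 7632 = 7434
EV(B) = 0.6 × 19900 + 0.2 × (-2500) + 0.1 × (-4200) + 0.1 × 10400 = 11940 − 500 − 420 + 1040 = 12060
EV(C) = 0.2 × 2500 + 0.2 × 15600 + 0.2 × 16700 + 0.4 × (-150) = 500 + 3120 + 3340 − 60 = 6900
Overall = 0.5 × 7434 + 0.25 × 12060 + 0.25 × 6900 = 3717 + 3015 + 1725 = 8457

$8,457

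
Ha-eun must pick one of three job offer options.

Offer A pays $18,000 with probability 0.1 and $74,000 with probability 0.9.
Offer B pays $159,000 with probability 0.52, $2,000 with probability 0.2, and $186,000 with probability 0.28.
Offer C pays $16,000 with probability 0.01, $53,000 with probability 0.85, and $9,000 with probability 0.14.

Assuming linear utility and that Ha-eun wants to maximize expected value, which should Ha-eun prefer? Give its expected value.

Offer B ($135,160)

Offer A = 0.1 × 18000 + 0.9 × 74000 = 1800 + 66600 = 68400
Offer B = 0.52 × 159000 + 0.2 × 2000 + 0.28 × 186000 = 82680 + 400 + 52080 = 135160
Offer C = 0.01 × 16000 + 0.85 × 53000 + 0.14 × 9000 = 160 + 45050 + 1260 = 46470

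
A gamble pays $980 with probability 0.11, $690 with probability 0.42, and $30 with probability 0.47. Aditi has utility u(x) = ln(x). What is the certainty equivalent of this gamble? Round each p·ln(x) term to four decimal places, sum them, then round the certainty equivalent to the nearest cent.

$164.28

E[u] = 0.11·ln(980) + 0.42·ln(690) + 0.47·ln(30) = 0.7576 + 2.7454 + 1.5986 = 5.1016
CE = e^5.1016 ≈ 164.28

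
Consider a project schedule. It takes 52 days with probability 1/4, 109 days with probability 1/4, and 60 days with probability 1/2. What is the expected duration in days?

70.25 days

EV = 1/4 × 52 + 1/4 × 109 + 1/2 × 60 = 13 + 27.25 + 30 = 70.25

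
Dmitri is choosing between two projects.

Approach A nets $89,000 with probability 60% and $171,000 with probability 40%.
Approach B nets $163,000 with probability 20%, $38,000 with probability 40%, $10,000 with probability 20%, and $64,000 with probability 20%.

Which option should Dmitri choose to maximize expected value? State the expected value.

Approach A = 0.6 × 89000 + 0.4 × 171000 = 53400 + 68400 = 121800
Approach B = 0.2 × 163000 + 0.4 × 38000 + 0.2 × 10000 + 0.2 × 64000 = 32600 + 15200 + 2000 + 12800 = 62600

Approach A ($121,800)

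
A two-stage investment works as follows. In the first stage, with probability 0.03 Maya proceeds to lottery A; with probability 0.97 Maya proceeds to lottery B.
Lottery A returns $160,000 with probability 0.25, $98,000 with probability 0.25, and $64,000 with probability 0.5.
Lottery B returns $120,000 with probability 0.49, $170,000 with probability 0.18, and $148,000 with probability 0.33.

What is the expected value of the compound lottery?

EV(A) = 0.25 × 160000 + 0.25 × 98000 + 0.5 × 64000 = 40000 + 24500 + 32000 = 96500
EV(B) = 0.49 × 120000 + 0.18 × 170000 + 0.33 × 148000 = 58800 + 30600 + 48840 = 138240
Overall = 0.03 × 96500 + 0.97 × 138240 = 2895 + 134092.8 = 136987.8

$136,987.80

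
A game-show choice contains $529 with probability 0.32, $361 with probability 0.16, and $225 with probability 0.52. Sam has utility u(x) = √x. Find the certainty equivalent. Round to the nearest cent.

$331.24

E[u] = 0.32·√529 + 0.16·√361 + 0.52·√225 = 0.32·23 + 0.16·19 + 0.52·15 = 18.2
CE = (18.2)² = 331.24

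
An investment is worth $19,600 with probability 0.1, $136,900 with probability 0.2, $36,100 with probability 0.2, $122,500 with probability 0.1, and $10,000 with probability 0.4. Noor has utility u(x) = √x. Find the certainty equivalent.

$40,401

E[u] = 0.1·√19600 + 0.2·√136900 + 0.2·√36100 + 0.1·√122500 + 0.4·√10000 = 0.1·140 + 0.2·370 + 0.2·190 + 0.1·350 + 0.4·100 = 201
CE = (201)² = 40401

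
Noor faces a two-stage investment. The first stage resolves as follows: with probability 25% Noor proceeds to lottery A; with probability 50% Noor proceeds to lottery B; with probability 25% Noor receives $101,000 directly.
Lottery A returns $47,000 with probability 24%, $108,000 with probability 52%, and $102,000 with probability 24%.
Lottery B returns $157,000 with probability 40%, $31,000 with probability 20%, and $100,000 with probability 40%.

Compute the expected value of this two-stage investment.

EV(A) = 0.24 × 47000 + 0.52 × 108000 + 0.24 × 102000 = 11280 + 56160 + 24480 = 91920
EV(B) = 0.4 × 157000 + 0.2 × 31000 + 0.4 × 100000 = 62800 + 6200 + 40000 = 109000
Branch C: 101000 (certain)
Overall = 0.25 × 91920 + 0.5 × 109000 + 0.25 × 101000 = 22980 + 54500 + 25250 = 102730

$102,730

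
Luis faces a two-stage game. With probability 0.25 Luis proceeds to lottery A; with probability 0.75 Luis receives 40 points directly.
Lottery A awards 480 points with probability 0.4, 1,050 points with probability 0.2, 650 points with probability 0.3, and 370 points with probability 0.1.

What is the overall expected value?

188.5 points

EV(A) = 0.4 × 480 + 0.2 × 1050 + 0.3 × 650 + 0.1 × 370 = 192 + 210 + 195 + 37 = 634
Branch B: 40 (certain)
Overall = 0.25 × 634 + 0.75 × 40 = 158.5 + 30 = 188.5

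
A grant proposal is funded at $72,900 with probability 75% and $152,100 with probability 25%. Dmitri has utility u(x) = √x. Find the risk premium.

E[u] = 0.75·√72900 + 0.25·√152100 = 0.75·270 + 0.25·390 = 300
CE = (300)² = 90000
Risk premium = EV − CE = 92700 − 90000 = 2700

$2,700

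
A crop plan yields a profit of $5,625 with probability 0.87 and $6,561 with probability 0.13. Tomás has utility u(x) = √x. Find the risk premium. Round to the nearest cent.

$4.07

E[u] = 0.87·√5625 + 0.13·√6561 = 0.87·75 + 0.13·81 = 75.78
CE = (75.78)² = 5742.6084
Risk premium = EV − CE = 5746.68 − 5742.6084 = 4.0716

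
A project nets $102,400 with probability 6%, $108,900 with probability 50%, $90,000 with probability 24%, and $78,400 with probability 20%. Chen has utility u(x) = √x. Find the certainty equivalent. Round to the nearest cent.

E[u] = 0.06·√102400 + 0.5·√108900 + 0.24·√90000 + 0.2·√78400 = 0.06·320 + 0.5·330 + 0.24·300 + 0.2·280 = 312.2
CE = (312.2)² = 97468.84

$97,468.84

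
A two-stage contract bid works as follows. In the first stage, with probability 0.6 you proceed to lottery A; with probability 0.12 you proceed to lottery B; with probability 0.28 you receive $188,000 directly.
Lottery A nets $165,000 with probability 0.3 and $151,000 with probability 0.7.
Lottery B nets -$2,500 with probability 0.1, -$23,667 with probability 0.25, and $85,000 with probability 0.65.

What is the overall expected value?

EV(A) = 0.3 × 165000 + 0.7 × 151000 = 49500 + 105700 = 155200
EV(B) = 0.1 × (-2500) + 0.25 × (-23667) + 0.65 × 85000 = -250 − 5916.75 + 55250 = 49083.25
Branch C: 188000 (certain)
Overall = 0.6 × 155200 + 0.12 × 49083.25 + 0.28 × 188000 = 93120 + 5889.99 + 52640 = 151649.99

$151,649.99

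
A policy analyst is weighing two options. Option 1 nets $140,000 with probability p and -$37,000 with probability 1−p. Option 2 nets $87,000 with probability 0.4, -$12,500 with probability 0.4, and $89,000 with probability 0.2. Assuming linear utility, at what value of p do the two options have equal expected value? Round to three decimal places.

EV(Option 2) = 0.4 × 87000 + 0.4 × (-12500) + 0.2 × 89000 = 34800 − 5000 + 17800 = 47600
p·140000 + (1−p)·(-37000) = 47600
177000p − 37000 = 47600
p = (47600 + 37000) / 177000

p = 0.478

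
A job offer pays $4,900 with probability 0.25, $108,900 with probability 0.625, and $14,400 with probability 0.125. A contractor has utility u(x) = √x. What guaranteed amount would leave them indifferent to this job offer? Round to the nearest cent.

E[u] = 0.25·√4900 + 0.625·√108900 + 0.125·√14400 = 0.25·70 + 0.625·330 + 0.125·120 = 238.75
CE = (238.75)² = 57001.5625

$57,001.56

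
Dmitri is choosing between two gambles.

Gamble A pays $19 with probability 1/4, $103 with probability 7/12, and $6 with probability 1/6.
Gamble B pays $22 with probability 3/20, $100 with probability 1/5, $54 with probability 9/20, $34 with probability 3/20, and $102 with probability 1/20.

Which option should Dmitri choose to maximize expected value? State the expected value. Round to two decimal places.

Gamble A ($65.83)

Gamble A = 1/4 × 19 + 7/12 × 103 + 1/6 × 6 = 4.75 + 60.0833 + 1 = 65.8333
Gamble B = 3/20 × 22 + 1/5 × 100 + 9/20 × 54 + 3/20 × 34 + 1/20 × 102 = 3.3 + 20 + 24.3 + 5.1 + 5.1 = 57.8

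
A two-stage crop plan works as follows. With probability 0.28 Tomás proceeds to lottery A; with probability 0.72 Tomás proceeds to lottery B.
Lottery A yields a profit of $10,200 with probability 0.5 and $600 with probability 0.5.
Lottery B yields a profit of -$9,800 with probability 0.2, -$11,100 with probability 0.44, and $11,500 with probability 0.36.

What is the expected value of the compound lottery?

EV(A) = 0.5 × 10200 + 0.5 × 600 = 5100 + 300 = 5400
EV(B) = 0.2 × (-9800) + 0.44 × (-11100) + 0.36 × 11500 = -1960 − 4884 + 4140 = -2704
Overall = 0.28 × 5400 + 0.72 × (-2704) = 1512 − 1946.88 = -434.88

-$434.88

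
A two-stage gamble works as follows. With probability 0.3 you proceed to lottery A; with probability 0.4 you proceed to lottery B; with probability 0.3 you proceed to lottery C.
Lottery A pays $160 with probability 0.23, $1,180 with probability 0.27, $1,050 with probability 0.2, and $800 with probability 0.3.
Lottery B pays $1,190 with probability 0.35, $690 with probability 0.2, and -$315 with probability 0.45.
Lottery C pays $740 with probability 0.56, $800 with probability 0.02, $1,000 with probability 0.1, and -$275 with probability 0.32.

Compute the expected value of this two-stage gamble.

$539.44

EV(A) = 0.23 × 160 + 0.27 × 1180 + 0.2 × 1050 + 0.3 × 800 = 36.8 + 318.6 + 210 + 240 = 805.4
EV(B) = 0.35 × 1190 + 0.2 × 690 + 0.45 × (-315) = 416.5 + 138 − 141.75 = 412.75
EV(C) = 0.56 × 740 + 0.02 × 800 + 0.1 × 1000 + 0.32 × (-275) = 414.4 + 16 + 100 − 88 = 442.4
Overall = 0.3 × 805.4 + 0.4 × 412.75 + 0.3 × 442.4 = 241.62 + 165.1 + 132.72 = 539.44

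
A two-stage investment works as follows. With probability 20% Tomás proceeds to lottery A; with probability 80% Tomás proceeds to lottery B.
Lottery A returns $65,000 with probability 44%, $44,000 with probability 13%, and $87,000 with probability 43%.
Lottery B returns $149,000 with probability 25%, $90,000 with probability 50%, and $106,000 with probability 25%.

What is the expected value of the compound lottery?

$101,346

EV(A) = 0.44 × 65000 + 0.13 × 44000 + 0.43 × 87000 = 28600 + 5720 + 37410 = 71730
EV(B) = 0.25 × 149000 + 0.5 × 90000 + 0.25 × 106000 = 37250 + 45000 + 26500 = 108750
Overall = 0.2 × 71730 + 0.8 × 108750 = 14346 + 87000 = 101346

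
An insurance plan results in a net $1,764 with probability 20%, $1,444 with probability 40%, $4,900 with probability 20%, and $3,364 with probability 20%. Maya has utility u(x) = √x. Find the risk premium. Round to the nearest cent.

E[u] = 0.2·√1764 + 0.4·√1444 + 0.2·√4900 + 0.2·√3364 = 0.2·42 + 0.4·38 + 0.2·70 + 0.2·58 = 49.2
CE = (49.2)² = 2420.64
Risk premium = EV − CE = 2583.2 − 2420.64 = 162.56

$162.56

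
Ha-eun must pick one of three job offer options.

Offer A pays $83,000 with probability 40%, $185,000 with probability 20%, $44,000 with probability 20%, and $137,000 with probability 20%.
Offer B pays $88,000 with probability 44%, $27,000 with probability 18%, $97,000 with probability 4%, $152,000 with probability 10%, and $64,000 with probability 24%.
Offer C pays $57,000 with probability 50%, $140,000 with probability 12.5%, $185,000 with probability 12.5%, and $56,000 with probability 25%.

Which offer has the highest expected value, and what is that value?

Offer A ($106,400)

Offer A = 0.4 × 83000 + 0.2 × 185000 + 0.2 × 44000 + 0.2 × 137000 = 33200 + 37000 + 8800 + 27400 = 106400
Offer B = 0.44 × 88000 + 0.18 × 27000 + 0.04 × 97000 + 0.1 × 152000 + 0.24 × 64000 = 38720 + 4860 + 3880 + 15200 + 15360 = 78020
Offer C = 0.5 × 57000 + 0.125 × 140000 + 0.125 × 185000 + 0.25 × 56000 = 28500 + 17500 + 23125 + 14000 = 83125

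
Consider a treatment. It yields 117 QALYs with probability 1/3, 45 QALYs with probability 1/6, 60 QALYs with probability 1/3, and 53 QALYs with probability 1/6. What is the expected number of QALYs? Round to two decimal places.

EV = 1/3 × 117 + 1/6 × 45 + 1/3 × 60 + 1/6 × 53 = 39 + 7.5 + 20 + 8.8333 = 75.3333

75.33 QALYs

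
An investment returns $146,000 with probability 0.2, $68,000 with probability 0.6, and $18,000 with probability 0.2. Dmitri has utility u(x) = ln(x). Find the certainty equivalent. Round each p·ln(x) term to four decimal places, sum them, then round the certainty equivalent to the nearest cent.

E[u] = 0.2·ln(146000) + 0.6·ln(68000) + 0.2·ln(18000) = 2.3783 + 6.6764 + 1.9596 = 11.0143
CE = e^11.0143 ≈ 60736.49

$60,736.49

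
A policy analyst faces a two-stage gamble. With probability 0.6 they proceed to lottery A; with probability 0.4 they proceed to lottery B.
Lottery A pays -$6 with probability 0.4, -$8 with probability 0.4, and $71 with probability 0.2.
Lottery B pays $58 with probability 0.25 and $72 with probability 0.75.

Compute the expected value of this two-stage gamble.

EV(A) = 0.4 × (-6) + 0.4 × (-8) + 0.2 × 71 = -2.4 − 3.2 + 14.2 = 8.6
EV(B) = 0.25 × 58 + 0.75 × 72 = 14.5 + 54 = 68.5
Overall = 0.6 × 8.6 + 0.4 × 68.5 = 5.16 + 27.4 = 32.56

$32.56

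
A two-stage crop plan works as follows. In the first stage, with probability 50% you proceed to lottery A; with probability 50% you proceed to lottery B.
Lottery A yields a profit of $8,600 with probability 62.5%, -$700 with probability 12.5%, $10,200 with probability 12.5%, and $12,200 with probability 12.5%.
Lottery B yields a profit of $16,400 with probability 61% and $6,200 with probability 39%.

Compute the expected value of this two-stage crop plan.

EV(A) = 0.625 × 8600 + 0.125 × (-700) + 0.125 × 10200 + 0.125 × 12200 = 5375 − 87.5 + 1275 + 1525 = 8087.5
EV(B) = 0.61 × 16400 + 0.39 × 6200 = 10004 + 2418 = 12422
Overall = 0.5 × 8087.5 + 0.5 × 12422 = 4043.75 + 6211 = 10254.75

$10,254.75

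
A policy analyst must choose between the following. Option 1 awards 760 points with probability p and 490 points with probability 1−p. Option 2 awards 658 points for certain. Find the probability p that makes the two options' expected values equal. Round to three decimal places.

p·760 + (1−p)·490 = 658
270p + 490 = 658
p = (658 − 490) / 270

p = 0.622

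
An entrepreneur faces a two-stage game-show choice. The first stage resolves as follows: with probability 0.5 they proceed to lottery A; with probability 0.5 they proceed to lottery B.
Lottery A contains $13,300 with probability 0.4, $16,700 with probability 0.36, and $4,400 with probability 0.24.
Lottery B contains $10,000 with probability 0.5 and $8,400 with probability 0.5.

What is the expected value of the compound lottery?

$10,794

EV(A) = 0.4 × 13300 + 0.36 × 16700 + 0.24 × 4400 = 5320 + 6012 + 1056 = 12388
EV(B) = 0.5 × 10000 + 0.5 × 8400 = 5000 + 4200 = 9200
Overall = 0.5 × 12388 + 0.5 × 9200 = 6194 + 4600 = 10794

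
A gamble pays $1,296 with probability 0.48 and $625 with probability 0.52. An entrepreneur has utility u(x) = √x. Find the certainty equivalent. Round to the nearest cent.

E[u] = 0.48·√1296 + 0.52·√625 = 0.48·36 + 0.52·25 = 30.28
CE = (30.28)² = 916.8784

$916.88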